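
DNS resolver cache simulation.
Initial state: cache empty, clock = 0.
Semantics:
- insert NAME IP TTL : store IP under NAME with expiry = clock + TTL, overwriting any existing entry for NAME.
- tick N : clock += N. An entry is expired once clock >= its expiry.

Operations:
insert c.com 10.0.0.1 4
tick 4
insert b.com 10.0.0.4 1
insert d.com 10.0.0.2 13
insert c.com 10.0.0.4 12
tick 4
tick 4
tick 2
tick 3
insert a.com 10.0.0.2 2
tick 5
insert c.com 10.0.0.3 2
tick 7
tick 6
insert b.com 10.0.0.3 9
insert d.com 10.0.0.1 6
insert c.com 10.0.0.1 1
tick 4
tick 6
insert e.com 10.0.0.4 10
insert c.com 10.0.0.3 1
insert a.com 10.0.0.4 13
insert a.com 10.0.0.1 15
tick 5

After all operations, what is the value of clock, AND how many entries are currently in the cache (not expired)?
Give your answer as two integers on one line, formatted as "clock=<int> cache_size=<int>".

Answer: clock=50 cache_size=2

Derivation:
Op 1: insert c.com -> 10.0.0.1 (expiry=0+4=4). clock=0
Op 2: tick 4 -> clock=4. purged={c.com}
Op 3: insert b.com -> 10.0.0.4 (expiry=4+1=5). clock=4
Op 4: insert d.com -> 10.0.0.2 (expiry=4+13=17). clock=4
Op 5: insert c.com -> 10.0.0.4 (expiry=4+12=16). clock=4
Op 6: tick 4 -> clock=8. purged={b.com}
Op 7: tick 4 -> clock=12.
Op 8: tick 2 -> clock=14.
Op 9: tick 3 -> clock=17. purged={c.com,d.com}
Op 10: insert a.com -> 10.0.0.2 (expiry=17+2=19). clock=17
Op 11: tick 5 -> clock=22. purged={a.com}
Op 12: insert c.com -> 10.0.0.3 (expiry=22+2=24). clock=22
Op 13: tick 7 -> clock=29. purged={c.com}
Op 14: tick 6 -> clock=35.
Op 15: insert b.com -> 10.0.0.3 (expiry=35+9=44). clock=35
Op 16: insert d.com -> 10.0.0.1 (expiry=35+6=41). clock=35
Op 17: insert c.com -> 10.0.0.1 (expiry=35+1=36). clock=35
Op 18: tick 4 -> clock=39. purged={c.com}
Op 19: tick 6 -> clock=45. purged={b.com,d.com}
Op 20: insert e.com -> 10.0.0.4 (expiry=45+10=55). clock=45
Op 21: insert c.com -> 10.0.0.3 (expiry=45+1=46). clock=45
Op 22: insert a.com -> 10.0.0.4 (expiry=45+13=58). clock=45
Op 23: insert a.com -> 10.0.0.1 (expiry=45+15=60). clock=45
Op 24: tick 5 -> clock=50. purged={c.com}
Final clock = 50
Final cache (unexpired): {a.com,e.com} -> size=2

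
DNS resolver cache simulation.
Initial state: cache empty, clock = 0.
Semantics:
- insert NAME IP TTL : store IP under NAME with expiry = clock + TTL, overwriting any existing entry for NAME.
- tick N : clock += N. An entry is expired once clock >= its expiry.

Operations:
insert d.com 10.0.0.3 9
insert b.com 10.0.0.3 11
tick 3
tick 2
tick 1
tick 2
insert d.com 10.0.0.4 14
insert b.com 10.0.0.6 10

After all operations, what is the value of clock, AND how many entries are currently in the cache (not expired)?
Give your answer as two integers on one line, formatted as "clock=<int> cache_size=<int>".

Answer: clock=8 cache_size=2

Derivation:
Op 1: insert d.com -> 10.0.0.3 (expiry=0+9=9). clock=0
Op 2: insert b.com -> 10.0.0.3 (expiry=0+11=11). clock=0
Op 3: tick 3 -> clock=3.
Op 4: tick 2 -> clock=5.
Op 5: tick 1 -> clock=6.
Op 6: tick 2 -> clock=8.
Op 7: insert d.com -> 10.0.0.4 (expiry=8+14=22). clock=8
Op 8: insert b.com -> 10.0.0.6 (expiry=8+10=18). clock=8
Final clock = 8
Final cache (unexpired): {b.com,d.com} -> size=2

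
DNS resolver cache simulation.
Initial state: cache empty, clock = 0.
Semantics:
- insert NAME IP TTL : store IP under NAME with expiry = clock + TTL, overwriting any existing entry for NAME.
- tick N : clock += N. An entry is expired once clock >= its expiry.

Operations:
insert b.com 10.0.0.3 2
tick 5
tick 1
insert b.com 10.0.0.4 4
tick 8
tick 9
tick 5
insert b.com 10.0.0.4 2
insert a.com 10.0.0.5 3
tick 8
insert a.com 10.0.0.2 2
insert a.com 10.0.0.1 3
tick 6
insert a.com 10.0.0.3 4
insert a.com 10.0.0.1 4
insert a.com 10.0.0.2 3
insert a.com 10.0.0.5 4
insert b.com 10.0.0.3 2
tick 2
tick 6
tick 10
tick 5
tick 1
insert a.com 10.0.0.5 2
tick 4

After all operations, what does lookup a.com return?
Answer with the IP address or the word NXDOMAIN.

Answer: NXDOMAIN

Derivation:
Op 1: insert b.com -> 10.0.0.3 (expiry=0+2=2). clock=0
Op 2: tick 5 -> clock=5. purged={b.com}
Op 3: tick 1 -> clock=6.
Op 4: insert b.com -> 10.0.0.4 (expiry=6+4=10). clock=6
Op 5: tick 8 -> clock=14. purged={b.com}
Op 6: tick 9 -> clock=23.
Op 7: tick 5 -> clock=28.
Op 8: insert b.com -> 10.0.0.4 (expiry=28+2=30). clock=28
Op 9: insert a.com -> 10.0.0.5 (expiry=28+3=31). clock=28
Op 10: tick 8 -> clock=36. purged={a.com,b.com}
Op 11: insert a.com -> 10.0.0.2 (expiry=36+2=38). clock=36
Op 12: insert a.com -> 10.0.0.1 (expiry=36+3=39). clock=36
Op 13: tick 6 -> clock=42. purged={a.com}
Op 14: insert a.com -> 10.0.0.3 (expiry=42+4=46). clock=42
Op 15: insert a.com -> 10.0.0.1 (expiry=42+4=46). clock=42
Op 16: insert a.com -> 10.0.0.2 (expiry=42+3=45). clock=42
Op 17: insert a.com -> 10.0.0.5 (expiry=42+4=46). clock=42
Op 18: insert b.com -> 10.0.0.3 (expiry=42+2=44). clock=42
Op 19: tick 2 -> clock=44. purged={b.com}
Op 20: tick 6 -> clock=50. purged={a.com}
Op 21: tick 10 -> clock=60.
Op 22: tick 5 -> clock=65.
Op 23: tick 1 -> clock=66.
Op 24: insert a.com -> 10.0.0.5 (expiry=66+2=68). clock=66
Op 25: tick 4 -> clock=70. purged={a.com}
lookup a.com: not in cache (expired or never inserted)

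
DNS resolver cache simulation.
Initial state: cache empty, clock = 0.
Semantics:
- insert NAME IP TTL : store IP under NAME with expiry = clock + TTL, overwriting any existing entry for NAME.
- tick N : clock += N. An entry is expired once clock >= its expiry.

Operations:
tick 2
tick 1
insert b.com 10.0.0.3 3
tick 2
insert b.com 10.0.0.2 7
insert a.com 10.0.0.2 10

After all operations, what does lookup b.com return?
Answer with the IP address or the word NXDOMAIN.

Answer: 10.0.0.2

Derivation:
Op 1: tick 2 -> clock=2.
Op 2: tick 1 -> clock=3.
Op 3: insert b.com -> 10.0.0.3 (expiry=3+3=6). clock=3
Op 4: tick 2 -> clock=5.
Op 5: insert b.com -> 10.0.0.2 (expiry=5+7=12). clock=5
Op 6: insert a.com -> 10.0.0.2 (expiry=5+10=15). clock=5
lookup b.com: present, ip=10.0.0.2 expiry=12 > clock=5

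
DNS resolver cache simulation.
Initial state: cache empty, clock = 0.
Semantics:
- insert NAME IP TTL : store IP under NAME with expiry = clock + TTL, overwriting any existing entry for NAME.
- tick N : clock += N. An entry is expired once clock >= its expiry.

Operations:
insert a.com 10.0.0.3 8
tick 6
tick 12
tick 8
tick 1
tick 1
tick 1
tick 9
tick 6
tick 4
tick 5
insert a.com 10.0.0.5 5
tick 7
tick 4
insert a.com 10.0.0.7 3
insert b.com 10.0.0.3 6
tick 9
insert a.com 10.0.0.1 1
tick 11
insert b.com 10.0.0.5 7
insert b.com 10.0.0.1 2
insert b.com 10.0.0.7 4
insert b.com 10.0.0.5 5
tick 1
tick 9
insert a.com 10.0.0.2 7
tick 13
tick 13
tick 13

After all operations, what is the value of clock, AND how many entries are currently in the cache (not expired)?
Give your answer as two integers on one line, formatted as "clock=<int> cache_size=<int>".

Op 1: insert a.com -> 10.0.0.3 (expiry=0+8=8). clock=0
Op 2: tick 6 -> clock=6.
Op 3: tick 12 -> clock=18. purged={a.com}
Op 4: tick 8 -> clock=26.
Op 5: tick 1 -> clock=27.
Op 6: tick 1 -> clock=28.
Op 7: tick 1 -> clock=29.
Op 8: tick 9 -> clock=38.
Op 9: tick 6 -> clock=44.
Op 10: tick 4 -> clock=48.
Op 11: tick 5 -> clock=53.
Op 12: insert a.com -> 10.0.0.5 (expiry=53+5=58). clock=53
Op 13: tick 7 -> clock=60. purged={a.com}
Op 14: tick 4 -> clock=64.
Op 15: insert a.com -> 10.0.0.7 (expiry=64+3=67). clock=64
Op 16: insert b.com -> 10.0.0.3 (expiry=64+6=70). clock=64
Op 17: tick 9 -> clock=73. purged={a.com,b.com}
Op 18: insert a.com -> 10.0.0.1 (expiry=73+1=74). clock=73
Op 19: tick 11 -> clock=84. purged={a.com}
Op 20: insert b.com -> 10.0.0.5 (expiry=84+7=91). clock=84
Op 21: insert b.com -> 10.0.0.1 (expiry=84+2=86). clock=84
Op 22: insert b.com -> 10.0.0.7 (expiry=84+4=88). clock=84
Op 23: insert b.com -> 10.0.0.5 (expiry=84+5=89). clock=84
Op 24: tick 1 -> clock=85.
Op 25: tick 9 -> clock=94. purged={b.com}
Op 26: insert a.com -> 10.0.0.2 (expiry=94+7=101). clock=94
Op 27: tick 13 -> clock=107. purged={a.com}
Op 28: tick 13 -> clock=120.
Op 29: tick 13 -> clock=133.
Final clock = 133
Final cache (unexpired): {} -> size=0

Answer: clock=133 cache_size=0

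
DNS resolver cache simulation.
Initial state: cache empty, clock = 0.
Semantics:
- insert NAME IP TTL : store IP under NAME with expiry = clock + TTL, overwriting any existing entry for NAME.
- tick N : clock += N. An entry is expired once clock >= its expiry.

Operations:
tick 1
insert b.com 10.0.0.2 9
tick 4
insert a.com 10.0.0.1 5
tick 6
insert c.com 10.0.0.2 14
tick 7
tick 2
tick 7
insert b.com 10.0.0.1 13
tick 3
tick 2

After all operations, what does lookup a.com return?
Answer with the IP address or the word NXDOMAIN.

Op 1: tick 1 -> clock=1.
Op 2: insert b.com -> 10.0.0.2 (expiry=1+9=10). clock=1
Op 3: tick 4 -> clock=5.
Op 4: insert a.com -> 10.0.0.1 (expiry=5+5=10). clock=5
Op 5: tick 6 -> clock=11. purged={a.com,b.com}
Op 6: insert c.com -> 10.0.0.2 (expiry=11+14=25). clock=11
Op 7: tick 7 -> clock=18.
Op 8: tick 2 -> clock=20.
Op 9: tick 7 -> clock=27. purged={c.com}
Op 10: insert b.com -> 10.0.0.1 (expiry=27+13=40). clock=27
Op 11: tick 3 -> clock=30.
Op 12: tick 2 -> clock=32.
lookup a.com: not in cache (expired or never inserted)

Answer: NXDOMAIN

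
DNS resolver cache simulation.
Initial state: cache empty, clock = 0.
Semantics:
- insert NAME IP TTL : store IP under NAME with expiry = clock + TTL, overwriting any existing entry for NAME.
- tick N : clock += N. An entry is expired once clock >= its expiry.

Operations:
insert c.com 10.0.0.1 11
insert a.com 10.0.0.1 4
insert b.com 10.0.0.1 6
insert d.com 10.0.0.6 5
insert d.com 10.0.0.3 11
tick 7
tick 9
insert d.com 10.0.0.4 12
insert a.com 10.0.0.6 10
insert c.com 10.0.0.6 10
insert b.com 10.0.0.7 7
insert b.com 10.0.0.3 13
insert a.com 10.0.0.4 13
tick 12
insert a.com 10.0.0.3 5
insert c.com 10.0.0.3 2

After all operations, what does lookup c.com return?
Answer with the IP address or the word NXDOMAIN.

Op 1: insert c.com -> 10.0.0.1 (expiry=0+11=11). clock=0
Op 2: insert a.com -> 10.0.0.1 (expiry=0+4=4). clock=0
Op 3: insert b.com -> 10.0.0.1 (expiry=0+6=6). clock=0
Op 4: insert d.com -> 10.0.0.6 (expiry=0+5=5). clock=0
Op 5: insert d.com -> 10.0.0.3 (expiry=0+11=11). clock=0
Op 6: tick 7 -> clock=7. purged={a.com,b.com}
Op 7: tick 9 -> clock=16. purged={c.com,d.com}
Op 8: insert d.com -> 10.0.0.4 (expiry=16+12=28). clock=16
Op 9: insert a.com -> 10.0.0.6 (expiry=16+10=26). clock=16
Op 10: insert c.com -> 10.0.0.6 (expiry=16+10=26). clock=16
Op 11: insert b.com -> 10.0.0.7 (expiry=16+7=23). clock=16
Op 12: insert b.com -> 10.0.0.3 (expiry=16+13=29). clock=16
Op 13: insert a.com -> 10.0.0.4 (expiry=16+13=29). clock=16
Op 14: tick 12 -> clock=28. purged={c.com,d.com}
Op 15: insert a.com -> 10.0.0.3 (expiry=28+5=33). clock=28
Op 16: insert c.com -> 10.0.0.3 (expiry=28+2=30). clock=28
lookup c.com: present, ip=10.0.0.3 expiry=30 > clock=28

Answer: 10.0.0.3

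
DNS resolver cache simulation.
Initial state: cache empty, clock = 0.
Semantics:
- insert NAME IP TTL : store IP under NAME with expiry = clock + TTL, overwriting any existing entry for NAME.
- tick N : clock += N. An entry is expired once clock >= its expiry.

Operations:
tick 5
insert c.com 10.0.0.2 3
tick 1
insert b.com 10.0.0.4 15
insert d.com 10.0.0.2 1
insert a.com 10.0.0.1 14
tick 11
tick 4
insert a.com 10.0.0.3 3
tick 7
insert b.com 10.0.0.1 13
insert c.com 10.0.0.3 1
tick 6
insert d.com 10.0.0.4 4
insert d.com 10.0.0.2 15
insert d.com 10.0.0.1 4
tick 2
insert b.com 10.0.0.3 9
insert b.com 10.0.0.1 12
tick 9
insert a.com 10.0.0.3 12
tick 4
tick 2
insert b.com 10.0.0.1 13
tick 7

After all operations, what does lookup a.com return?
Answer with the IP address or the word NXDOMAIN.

Op 1: tick 5 -> clock=5.
Op 2: insert c.com -> 10.0.0.2 (expiry=5+3=8). clock=5
Op 3: tick 1 -> clock=6.
Op 4: insert b.com -> 10.0.0.4 (expiry=6+15=21). clock=6
Op 5: insert d.com -> 10.0.0.2 (expiry=6+1=7). clock=6
Op 6: insert a.com -> 10.0.0.1 (expiry=6+14=20). clock=6
Op 7: tick 11 -> clock=17. purged={c.com,d.com}
Op 8: tick 4 -> clock=21. purged={a.com,b.com}
Op 9: insert a.com -> 10.0.0.3 (expiry=21+3=24). clock=21
Op 10: tick 7 -> clock=28. purged={a.com}
Op 11: insert b.com -> 10.0.0.1 (expiry=28+13=41). clock=28
Op 12: insert c.com -> 10.0.0.3 (expiry=28+1=29). clock=28
Op 13: tick 6 -> clock=34. purged={c.com}
Op 14: insert d.com -> 10.0.0.4 (expiry=34+4=38). clock=34
Op 15: insert d.com -> 10.0.0.2 (expiry=34+15=49). clock=34
Op 16: insert d.com -> 10.0.0.1 (expiry=34+4=38). clock=34
Op 17: tick 2 -> clock=36.
Op 18: insert b.com -> 10.0.0.3 (expiry=36+9=45). clock=36
Op 19: insert b.com -> 10.0.0.1 (expiry=36+12=48). clock=36
Op 20: tick 9 -> clock=45. purged={d.com}
Op 21: insert a.com -> 10.0.0.3 (expiry=45+12=57). clock=45
Op 22: tick 4 -> clock=49. purged={b.com}
Op 23: tick 2 -> clock=51.
Op 24: insert b.com -> 10.0.0.1 (expiry=51+13=64). clock=51
Op 25: tick 7 -> clock=58. purged={a.com}
lookup a.com: not in cache (expired or never inserted)

Answer: NXDOMAIN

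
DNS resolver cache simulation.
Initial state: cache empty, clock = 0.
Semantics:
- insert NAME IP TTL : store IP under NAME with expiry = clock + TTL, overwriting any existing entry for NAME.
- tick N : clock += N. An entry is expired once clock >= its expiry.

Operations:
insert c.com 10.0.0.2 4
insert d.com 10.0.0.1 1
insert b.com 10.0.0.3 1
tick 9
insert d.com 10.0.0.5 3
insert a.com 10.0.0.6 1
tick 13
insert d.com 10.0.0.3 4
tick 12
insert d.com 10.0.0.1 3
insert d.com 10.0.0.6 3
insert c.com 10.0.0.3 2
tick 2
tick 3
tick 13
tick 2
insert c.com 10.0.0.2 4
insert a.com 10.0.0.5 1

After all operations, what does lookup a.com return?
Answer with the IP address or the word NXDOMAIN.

Op 1: insert c.com -> 10.0.0.2 (expiry=0+4=4). clock=0
Op 2: insert d.com -> 10.0.0.1 (expiry=0+1=1). clock=0
Op 3: insert b.com -> 10.0.0.3 (expiry=0+1=1). clock=0
Op 4: tick 9 -> clock=9. purged={b.com,c.com,d.com}
Op 5: insert d.com -> 10.0.0.5 (expiry=9+3=12). clock=9
Op 6: insert a.com -> 10.0.0.6 (expiry=9+1=10). clock=9
Op 7: tick 13 -> clock=22. purged={a.com,d.com}
Op 8: insert d.com -> 10.0.0.3 (expiry=22+4=26). clock=22
Op 9: tick 12 -> clock=34. purged={d.com}
Op 10: insert d.com -> 10.0.0.1 (expiry=34+3=37). clock=34
Op 11: insert d.com -> 10.0.0.6 (expiry=34+3=37). clock=34
Op 12: insert c.com -> 10.0.0.3 (expiry=34+2=36). clock=34
Op 13: tick 2 -> clock=36. purged={c.com}
Op 14: tick 3 -> clock=39. purged={d.com}
Op 15: tick 13 -> clock=52.
Op 16: tick 2 -> clock=54.
Op 17: insert c.com -> 10.0.0.2 (expiry=54+4=58). clock=54
Op 18: insert a.com -> 10.0.0.5 (expiry=54+1=55). clock=54
lookup a.com: present, ip=10.0.0.5 expiry=55 > clock=54

Answer: 10.0.0.5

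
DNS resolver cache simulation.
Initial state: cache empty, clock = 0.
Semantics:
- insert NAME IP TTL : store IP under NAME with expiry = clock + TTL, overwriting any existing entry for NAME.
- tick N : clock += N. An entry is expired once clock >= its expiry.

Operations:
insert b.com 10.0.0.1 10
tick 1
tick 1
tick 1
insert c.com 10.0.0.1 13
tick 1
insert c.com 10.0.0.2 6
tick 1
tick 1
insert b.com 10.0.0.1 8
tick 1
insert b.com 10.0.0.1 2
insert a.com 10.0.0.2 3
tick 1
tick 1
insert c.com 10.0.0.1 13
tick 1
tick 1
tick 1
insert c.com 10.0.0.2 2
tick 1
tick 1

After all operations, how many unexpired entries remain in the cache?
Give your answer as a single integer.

Op 1: insert b.com -> 10.0.0.1 (expiry=0+10=10). clock=0
Op 2: tick 1 -> clock=1.
Op 3: tick 1 -> clock=2.
Op 4: tick 1 -> clock=3.
Op 5: insert c.com -> 10.0.0.1 (expiry=3+13=16). clock=3
Op 6: tick 1 -> clock=4.
Op 7: insert c.com -> 10.0.0.2 (expiry=4+6=10). clock=4
Op 8: tick 1 -> clock=5.
Op 9: tick 1 -> clock=6.
Op 10: insert b.com -> 10.0.0.1 (expiry=6+8=14). clock=6
Op 11: tick 1 -> clock=7.
Op 12: insert b.com -> 10.0.0.1 (expiry=7+2=9). clock=7
Op 13: insert a.com -> 10.0.0.2 (expiry=7+3=10). clock=7
Op 14: tick 1 -> clock=8.
Op 15: tick 1 -> clock=9. purged={b.com}
Op 16: insert c.com -> 10.0.0.1 (expiry=9+13=22). clock=9
Op 17: tick 1 -> clock=10. purged={a.com}
Op 18: tick 1 -> clock=11.
Op 19: tick 1 -> clock=12.
Op 20: insert c.com -> 10.0.0.2 (expiry=12+2=14). clock=12
Op 21: tick 1 -> clock=13.
Op 22: tick 1 -> clock=14. purged={c.com}
Final cache (unexpired): {} -> size=0

Answer: 0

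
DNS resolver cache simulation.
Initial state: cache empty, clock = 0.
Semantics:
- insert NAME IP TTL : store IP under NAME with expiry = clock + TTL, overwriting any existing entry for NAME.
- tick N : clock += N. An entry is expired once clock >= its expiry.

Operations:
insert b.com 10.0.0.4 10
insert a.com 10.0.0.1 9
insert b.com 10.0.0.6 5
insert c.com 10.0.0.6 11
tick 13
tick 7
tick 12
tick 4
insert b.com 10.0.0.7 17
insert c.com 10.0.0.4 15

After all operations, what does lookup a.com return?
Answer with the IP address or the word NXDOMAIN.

Op 1: insert b.com -> 10.0.0.4 (expiry=0+10=10). clock=0
Op 2: insert a.com -> 10.0.0.1 (expiry=0+9=9). clock=0
Op 3: insert b.com -> 10.0.0.6 (expiry=0+5=5). clock=0
Op 4: insert c.com -> 10.0.0.6 (expiry=0+11=11). clock=0
Op 5: tick 13 -> clock=13. purged={a.com,b.com,c.com}
Op 6: tick 7 -> clock=20.
Op 7: tick 12 -> clock=32.
Op 8: tick 4 -> clock=36.
Op 9: insert b.com -> 10.0.0.7 (expiry=36+17=53). clock=36
Op 10: insert c.com -> 10.0.0.4 (expiry=36+15=51). clock=36
lookup a.com: not in cache (expired or never inserted)

Answer: NXDOMAIN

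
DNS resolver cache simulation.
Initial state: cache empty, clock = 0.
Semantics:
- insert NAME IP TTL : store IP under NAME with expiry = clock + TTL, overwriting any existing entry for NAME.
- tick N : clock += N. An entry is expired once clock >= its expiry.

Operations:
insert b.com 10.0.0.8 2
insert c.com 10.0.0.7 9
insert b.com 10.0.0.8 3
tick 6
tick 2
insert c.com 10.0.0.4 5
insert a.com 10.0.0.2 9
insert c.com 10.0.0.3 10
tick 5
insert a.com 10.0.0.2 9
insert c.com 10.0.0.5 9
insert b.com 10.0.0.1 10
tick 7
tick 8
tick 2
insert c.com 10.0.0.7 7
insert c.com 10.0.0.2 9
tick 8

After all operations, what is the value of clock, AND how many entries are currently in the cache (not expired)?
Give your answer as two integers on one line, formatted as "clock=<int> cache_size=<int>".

Answer: clock=38 cache_size=1

Derivation:
Op 1: insert b.com -> 10.0.0.8 (expiry=0+2=2). clock=0
Op 2: insert c.com -> 10.0.0.7 (expiry=0+9=9). clock=0
Op 3: insert b.com -> 10.0.0.8 (expiry=0+3=3). clock=0
Op 4: tick 6 -> clock=6. purged={b.com}
Op 5: tick 2 -> clock=8.
Op 6: insert c.com -> 10.0.0.4 (expiry=8+5=13). clock=8
Op 7: insert a.com -> 10.0.0.2 (expiry=8+9=17). clock=8
Op 8: insert c.com -> 10.0.0.3 (expiry=8+10=18). clock=8
Op 9: tick 5 -> clock=13.
Op 10: insert a.com -> 10.0.0.2 (expiry=13+9=22). clock=13
Op 11: insert c.com -> 10.0.0.5 (expiry=13+9=22). clock=13
Op 12: insert b.com -> 10.0.0.1 (expiry=13+10=23). clock=13
Op 13: tick 7 -> clock=20.
Op 14: tick 8 -> clock=28. purged={a.com,b.com,c.com}
Op 15: tick 2 -> clock=30.
Op 16: insert c.com -> 10.0.0.7 (expiry=30+7=37). clock=30
Op 17: insert c.com -> 10.0.0.2 (expiry=30+9=39). clock=30
Op 18: tick 8 -> clock=38.
Final clock = 38
Final cache (unexpired): {c.com} -> size=1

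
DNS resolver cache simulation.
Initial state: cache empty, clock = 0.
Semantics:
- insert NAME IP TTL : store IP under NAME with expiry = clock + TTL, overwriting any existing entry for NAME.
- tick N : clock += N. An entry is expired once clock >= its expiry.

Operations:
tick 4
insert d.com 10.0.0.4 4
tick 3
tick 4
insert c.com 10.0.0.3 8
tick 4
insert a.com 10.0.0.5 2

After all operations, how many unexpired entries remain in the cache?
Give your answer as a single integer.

Answer: 2

Derivation:
Op 1: tick 4 -> clock=4.
Op 2: insert d.com -> 10.0.0.4 (expiry=4+4=8). clock=4
Op 3: tick 3 -> clock=7.
Op 4: tick 4 -> clock=11. purged={d.com}
Op 5: insert c.com -> 10.0.0.3 (expiry=11+8=19). clock=11
Op 6: tick 4 -> clock=15.
Op 7: insert a.com -> 10.0.0.5 (expiry=15+2=17). clock=15
Final cache (unexpired): {a.com,c.com} -> size=2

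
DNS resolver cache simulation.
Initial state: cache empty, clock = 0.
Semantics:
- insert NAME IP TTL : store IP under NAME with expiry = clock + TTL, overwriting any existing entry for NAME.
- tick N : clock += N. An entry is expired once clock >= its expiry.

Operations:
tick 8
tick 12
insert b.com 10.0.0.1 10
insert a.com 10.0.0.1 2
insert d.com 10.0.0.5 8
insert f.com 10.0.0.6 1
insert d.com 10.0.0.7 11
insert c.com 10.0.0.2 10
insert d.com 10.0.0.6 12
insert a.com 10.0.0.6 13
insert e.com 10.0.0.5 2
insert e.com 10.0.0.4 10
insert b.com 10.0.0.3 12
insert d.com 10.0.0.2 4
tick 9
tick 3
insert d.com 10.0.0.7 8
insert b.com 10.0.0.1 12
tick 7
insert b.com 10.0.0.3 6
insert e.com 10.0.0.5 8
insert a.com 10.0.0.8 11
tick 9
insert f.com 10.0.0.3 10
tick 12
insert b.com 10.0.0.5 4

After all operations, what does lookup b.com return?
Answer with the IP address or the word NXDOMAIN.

Answer: 10.0.0.5

Derivation:
Op 1: tick 8 -> clock=8.
Op 2: tick 12 -> clock=20.
Op 3: insert b.com -> 10.0.0.1 (expiry=20+10=30). clock=20
Op 4: insert a.com -> 10.0.0.1 (expiry=20+2=22). clock=20
Op 5: insert d.com -> 10.0.0.5 (expiry=20+8=28). clock=20
Op 6: insert f.com -> 10.0.0.6 (expiry=20+1=21). clock=20
Op 7: insert d.com -> 10.0.0.7 (expiry=20+11=31). clock=20
Op 8: insert c.com -> 10.0.0.2 (expiry=20+10=30). clock=20
Op 9: insert d.com -> 10.0.0.6 (expiry=20+12=32). clock=20
Op 10: insert a.com -> 10.0.0.6 (expiry=20+13=33). clock=20
Op 11: insert e.com -> 10.0.0.5 (expiry=20+2=22). clock=20
Op 12: insert e.com -> 10.0.0.4 (expiry=20+10=30). clock=20
Op 13: insert b.com -> 10.0.0.3 (expiry=20+12=32). clock=20
Op 14: insert d.com -> 10.0.0.2 (expiry=20+4=24). clock=20
Op 15: tick 9 -> clock=29. purged={d.com,f.com}
Op 16: tick 3 -> clock=32. purged={b.com,c.com,e.com}
Op 17: insert d.com -> 10.0.0.7 (expiry=32+8=40). clock=32
Op 18: insert b.com -> 10.0.0.1 (expiry=32+12=44). clock=32
Op 19: tick 7 -> clock=39. purged={a.com}
Op 20: insert b.com -> 10.0.0.3 (expiry=39+6=45). clock=39
Op 21: insert e.com -> 10.0.0.5 (expiry=39+8=47). clock=39
Op 22: insert a.com -> 10.0.0.8 (expiry=39+11=50). clock=39
Op 23: tick 9 -> clock=48. purged={b.com,d.com,e.com}
Op 24: insert f.com -> 10.0.0.3 (expiry=48+10=58). clock=48
Op 25: tick 12 -> clock=60. purged={a.com,f.com}
Op 26: insert b.com -> 10.0.0.5 (expiry=60+4=64). clock=60
lookup b.com: present, ip=10.0.0.5 expiry=64 > clock=60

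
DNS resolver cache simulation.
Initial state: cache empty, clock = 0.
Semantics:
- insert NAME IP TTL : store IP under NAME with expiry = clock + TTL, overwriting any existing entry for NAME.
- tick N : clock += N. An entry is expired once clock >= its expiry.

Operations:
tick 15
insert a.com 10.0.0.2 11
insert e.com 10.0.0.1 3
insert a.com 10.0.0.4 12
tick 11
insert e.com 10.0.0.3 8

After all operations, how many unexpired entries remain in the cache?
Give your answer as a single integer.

Answer: 2

Derivation:
Op 1: tick 15 -> clock=15.
Op 2: insert a.com -> 10.0.0.2 (expiry=15+11=26). clock=15
Op 3: insert e.com -> 10.0.0.1 (expiry=15+3=18). clock=15
Op 4: insert a.com -> 10.0.0.4 (expiry=15+12=27). clock=15
Op 5: tick 11 -> clock=26. purged={e.com}
Op 6: insert e.com -> 10.0.0.3 (expiry=26+8=34). clock=26
Final cache (unexpired): {a.com,e.com} -> size=2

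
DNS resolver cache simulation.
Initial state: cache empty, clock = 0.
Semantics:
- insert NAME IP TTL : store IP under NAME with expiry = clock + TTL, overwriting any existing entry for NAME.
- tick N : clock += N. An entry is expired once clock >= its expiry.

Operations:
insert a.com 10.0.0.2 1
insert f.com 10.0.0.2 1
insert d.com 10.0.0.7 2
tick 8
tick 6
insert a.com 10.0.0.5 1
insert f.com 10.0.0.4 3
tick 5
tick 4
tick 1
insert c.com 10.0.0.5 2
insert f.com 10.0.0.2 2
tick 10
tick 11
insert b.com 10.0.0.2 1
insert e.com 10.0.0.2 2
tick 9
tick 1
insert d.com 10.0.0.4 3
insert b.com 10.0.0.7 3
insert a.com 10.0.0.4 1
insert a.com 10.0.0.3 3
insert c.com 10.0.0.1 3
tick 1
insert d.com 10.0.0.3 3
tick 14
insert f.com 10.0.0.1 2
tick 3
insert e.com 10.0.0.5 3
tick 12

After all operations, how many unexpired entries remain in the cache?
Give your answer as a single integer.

Answer: 0

Derivation:
Op 1: insert a.com -> 10.0.0.2 (expiry=0+1=1). clock=0
Op 2: insert f.com -> 10.0.0.2 (expiry=0+1=1). clock=0
Op 3: insert d.com -> 10.0.0.7 (expiry=0+2=2). clock=0
Op 4: tick 8 -> clock=8. purged={a.com,d.com,f.com}
Op 5: tick 6 -> clock=14.
Op 6: insert a.com -> 10.0.0.5 (expiry=14+1=15). clock=14
Op 7: insert f.com -> 10.0.0.4 (expiry=14+3=17). clock=14
Op 8: tick 5 -> clock=19. purged={a.com,f.com}
Op 9: tick 4 -> clock=23.
Op 10: tick 1 -> clock=24.
Op 11: insert c.com -> 10.0.0.5 (expiry=24+2=26). clock=24
Op 12: insert f.com -> 10.0.0.2 (expiry=24+2=26). clock=24
Op 13: tick 10 -> clock=34. purged={c.com,f.com}
Op 14: tick 11 -> clock=45.
Op 15: insert b.com -> 10.0.0.2 (expiry=45+1=46). clock=45
Op 16: insert e.com -> 10.0.0.2 (expiry=45+2=47). clock=45
Op 17: tick 9 -> clock=54. purged={b.com,e.com}
Op 18: tick 1 -> clock=55.
Op 19: insert d.com -> 10.0.0.4 (expiry=55+3=58). clock=55
Op 20: insert b.com -> 10.0.0.7 (expiry=55+3=58). clock=55
Op 21: insert a.com -> 10.0.0.4 (expiry=55+1=56). clock=55
Op 22: insert a.com -> 10.0.0.3 (expiry=55+3=58). clock=55
Op 23: insert c.com -> 10.0.0.1 (expiry=55+3=58). clock=55
Op 24: tick 1 -> clock=56.
Op 25: insert d.com -> 10.0.0.3 (expiry=56+3=59). clock=56
Op 26: tick 14 -> clock=70. purged={a.com,b.com,c.com,d.com}
Op 27: insert f.com -> 10.0.0.1 (expiry=70+2=72). clock=70
Op 28: tick 3 -> clock=73. purged={f.com}
Op 29: insert e.com -> 10.0.0.5 (expiry=73+3=76). clock=73
Op 30: tick 12 -> clock=85. purged={e.com}
Final cache (unexpired): {} -> size=0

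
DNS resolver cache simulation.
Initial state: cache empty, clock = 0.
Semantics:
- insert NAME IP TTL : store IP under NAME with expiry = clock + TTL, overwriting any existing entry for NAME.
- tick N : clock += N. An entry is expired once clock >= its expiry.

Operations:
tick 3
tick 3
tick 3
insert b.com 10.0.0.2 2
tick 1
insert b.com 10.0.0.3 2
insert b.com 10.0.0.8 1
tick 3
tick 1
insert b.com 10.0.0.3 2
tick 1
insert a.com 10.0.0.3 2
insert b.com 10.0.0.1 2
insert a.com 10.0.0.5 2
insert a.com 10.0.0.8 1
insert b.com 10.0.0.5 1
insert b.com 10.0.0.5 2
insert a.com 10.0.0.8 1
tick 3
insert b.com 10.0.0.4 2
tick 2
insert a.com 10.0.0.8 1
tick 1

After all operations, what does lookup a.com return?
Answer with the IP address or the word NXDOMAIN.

Answer: NXDOMAIN

Derivation:
Op 1: tick 3 -> clock=3.
Op 2: tick 3 -> clock=6.
Op 3: tick 3 -> clock=9.
Op 4: insert b.com -> 10.0.0.2 (expiry=9+2=11). clock=9
Op 5: tick 1 -> clock=10.
Op 6: insert b.com -> 10.0.0.3 (expiry=10+2=12). clock=10
Op 7: insert b.com -> 10.0.0.8 (expiry=10+1=11). clock=10
Op 8: tick 3 -> clock=13. purged={b.com}
Op 9: tick 1 -> clock=14.
Op 10: insert b.com -> 10.0.0.3 (expiry=14+2=16). clock=14
Op 11: tick 1 -> clock=15.
Op 12: insert a.com -> 10.0.0.3 (expiry=15+2=17). clock=15
Op 13: insert b.com -> 10.0.0.1 (expiry=15+2=17). clock=15
Op 14: insert a.com -> 10.0.0.5 (expiry=15+2=17). clock=15
Op 15: insert a.com -> 10.0.0.8 (expiry=15+1=16). clock=15
Op 16: insert b.com -> 10.0.0.5 (expiry=15+1=16). clock=15
Op 17: insert b.com -> 10.0.0.5 (expiry=15+2=17). clock=15
Op 18: insert a.com -> 10.0.0.8 (expiry=15+1=16). clock=15
Op 19: tick 3 -> clock=18. purged={a.com,b.com}
Op 20: insert b.com -> 10.0.0.4 (expiry=18+2=20). clock=18
Op 21: tick 2 -> clock=20. purged={b.com}
Op 22: insert a.com -> 10.0.0.8 (expiry=20+1=21). clock=20
Op 23: tick 1 -> clock=21. purged={a.com}
lookup a.com: not in cache (expired or never inserted)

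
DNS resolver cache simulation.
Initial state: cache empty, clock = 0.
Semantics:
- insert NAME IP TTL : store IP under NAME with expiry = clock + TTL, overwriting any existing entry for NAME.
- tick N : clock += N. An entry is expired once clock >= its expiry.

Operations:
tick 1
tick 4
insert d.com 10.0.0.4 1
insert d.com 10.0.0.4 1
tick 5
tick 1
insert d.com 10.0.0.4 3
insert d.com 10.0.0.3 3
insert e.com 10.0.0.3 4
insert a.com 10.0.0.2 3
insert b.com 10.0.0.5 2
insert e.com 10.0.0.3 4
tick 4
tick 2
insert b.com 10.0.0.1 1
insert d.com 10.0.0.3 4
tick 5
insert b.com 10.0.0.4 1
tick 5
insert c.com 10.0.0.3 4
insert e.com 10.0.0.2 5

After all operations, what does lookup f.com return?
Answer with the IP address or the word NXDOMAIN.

Op 1: tick 1 -> clock=1.
Op 2: tick 4 -> clock=5.
Op 3: insert d.com -> 10.0.0.4 (expiry=5+1=6). clock=5
Op 4: insert d.com -> 10.0.0.4 (expiry=5+1=6). clock=5
Op 5: tick 5 -> clock=10. purged={d.com}
Op 6: tick 1 -> clock=11.
Op 7: insert d.com -> 10.0.0.4 (expiry=11+3=14). clock=11
Op 8: insert d.com -> 10.0.0.3 (expiry=11+3=14). clock=11
Op 9: insert e.com -> 10.0.0.3 (expiry=11+4=15). clock=11
Op 10: insert a.com -> 10.0.0.2 (expiry=11+3=14). clock=11
Op 11: insert b.com -> 10.0.0.5 (expiry=11+2=13). clock=11
Op 12: insert e.com -> 10.0.0.3 (expiry=11+4=15). clock=11
Op 13: tick 4 -> clock=15. purged={a.com,b.com,d.com,e.com}
Op 14: tick 2 -> clock=17.
Op 15: insert b.com -> 10.0.0.1 (expiry=17+1=18). clock=17
Op 16: insert d.com -> 10.0.0.3 (expiry=17+4=21). clock=17
Op 17: tick 5 -> clock=22. purged={b.com,d.com}
Op 18: insert b.com -> 10.0.0.4 (expiry=22+1=23). clock=22
Op 19: tick 5 -> clock=27. purged={b.com}
Op 20: insert c.com -> 10.0.0.3 (expiry=27+4=31). clock=27
Op 21: insert e.com -> 10.0.0.2 (expiry=27+5=32). clock=27
lookup f.com: not in cache (expired or never inserted)

Answer: NXDOMAIN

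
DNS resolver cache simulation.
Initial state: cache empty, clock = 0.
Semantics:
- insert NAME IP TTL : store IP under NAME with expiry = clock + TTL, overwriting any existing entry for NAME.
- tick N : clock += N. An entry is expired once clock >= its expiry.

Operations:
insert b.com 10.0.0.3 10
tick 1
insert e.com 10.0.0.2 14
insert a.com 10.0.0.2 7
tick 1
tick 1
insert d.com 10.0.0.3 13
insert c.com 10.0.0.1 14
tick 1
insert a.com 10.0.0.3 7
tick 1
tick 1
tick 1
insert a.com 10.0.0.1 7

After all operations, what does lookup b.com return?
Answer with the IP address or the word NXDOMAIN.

Op 1: insert b.com -> 10.0.0.3 (expiry=0+10=10). clock=0
Op 2: tick 1 -> clock=1.
Op 3: insert e.com -> 10.0.0.2 (expiry=1+14=15). clock=1
Op 4: insert a.com -> 10.0.0.2 (expiry=1+7=8). clock=1
Op 5: tick 1 -> clock=2.
Op 6: tick 1 -> clock=3.
Op 7: insert d.com -> 10.0.0.3 (expiry=3+13=16). clock=3
Op 8: insert c.com -> 10.0.0.1 (expiry=3+14=17). clock=3
Op 9: tick 1 -> clock=4.
Op 10: insert a.com -> 10.0.0.3 (expiry=4+7=11). clock=4
Op 11: tick 1 -> clock=5.
Op 12: tick 1 -> clock=6.
Op 13: tick 1 -> clock=7.
Op 14: insert a.com -> 10.0.0.1 (expiry=7+7=14). clock=7
lookup b.com: present, ip=10.0.0.3 expiry=10 > clock=7

Answer: 10.0.0.3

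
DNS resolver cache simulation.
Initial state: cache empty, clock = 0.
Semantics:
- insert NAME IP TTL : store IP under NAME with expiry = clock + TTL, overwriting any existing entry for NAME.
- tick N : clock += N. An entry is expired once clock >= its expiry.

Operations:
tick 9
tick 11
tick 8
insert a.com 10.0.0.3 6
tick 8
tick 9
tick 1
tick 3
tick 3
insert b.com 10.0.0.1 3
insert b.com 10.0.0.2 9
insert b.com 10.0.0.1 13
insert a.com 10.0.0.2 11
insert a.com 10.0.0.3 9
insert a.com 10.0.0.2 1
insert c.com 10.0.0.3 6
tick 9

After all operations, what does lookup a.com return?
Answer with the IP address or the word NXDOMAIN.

Op 1: tick 9 -> clock=9.
Op 2: tick 11 -> clock=20.
Op 3: tick 8 -> clock=28.
Op 4: insert a.com -> 10.0.0.3 (expiry=28+6=34). clock=28
Op 5: tick 8 -> clock=36. purged={a.com}
Op 6: tick 9 -> clock=45.
Op 7: tick 1 -> clock=46.
Op 8: tick 3 -> clock=49.
Op 9: tick 3 -> clock=52.
Op 10: insert b.com -> 10.0.0.1 (expiry=52+3=55). clock=52
Op 11: insert b.com -> 10.0.0.2 (expiry=52+9=61). clock=52
Op 12: insert b.com -> 10.0.0.1 (expiry=52+13=65). clock=52
Op 13: insert a.com -> 10.0.0.2 (expiry=52+11=63). clock=52
Op 14: insert a.com -> 10.0.0.3 (expiry=52+9=61). clock=52
Op 15: insert a.com -> 10.0.0.2 (expiry=52+1=53). clock=52
Op 16: insert c.com -> 10.0.0.3 (expiry=52+6=58). clock=52
Op 17: tick 9 -> clock=61. purged={a.com,c.com}
lookup a.com: not in cache (expired or never inserted)

Answer: NXDOMAIN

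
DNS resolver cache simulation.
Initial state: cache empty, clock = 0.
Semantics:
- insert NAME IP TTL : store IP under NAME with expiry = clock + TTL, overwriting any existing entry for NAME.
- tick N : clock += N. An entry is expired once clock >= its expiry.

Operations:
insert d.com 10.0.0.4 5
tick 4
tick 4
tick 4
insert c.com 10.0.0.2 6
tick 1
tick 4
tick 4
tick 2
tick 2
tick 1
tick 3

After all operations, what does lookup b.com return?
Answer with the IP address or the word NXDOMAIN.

Answer: NXDOMAIN

Derivation:
Op 1: insert d.com -> 10.0.0.4 (expiry=0+5=5). clock=0
Op 2: tick 4 -> clock=4.
Op 3: tick 4 -> clock=8. purged={d.com}
Op 4: tick 4 -> clock=12.
Op 5: insert c.com -> 10.0.0.2 (expiry=12+6=18). clock=12
Op 6: tick 1 -> clock=13.
Op 7: tick 4 -> clock=17.
Op 8: tick 4 -> clock=21. purged={c.com}
Op 9: tick 2 -> clock=23.
Op 10: tick 2 -> clock=25.
Op 11: tick 1 -> clock=26.
Op 12: tick 3 -> clock=29.
lookup b.com: not in cache (expired or never inserted)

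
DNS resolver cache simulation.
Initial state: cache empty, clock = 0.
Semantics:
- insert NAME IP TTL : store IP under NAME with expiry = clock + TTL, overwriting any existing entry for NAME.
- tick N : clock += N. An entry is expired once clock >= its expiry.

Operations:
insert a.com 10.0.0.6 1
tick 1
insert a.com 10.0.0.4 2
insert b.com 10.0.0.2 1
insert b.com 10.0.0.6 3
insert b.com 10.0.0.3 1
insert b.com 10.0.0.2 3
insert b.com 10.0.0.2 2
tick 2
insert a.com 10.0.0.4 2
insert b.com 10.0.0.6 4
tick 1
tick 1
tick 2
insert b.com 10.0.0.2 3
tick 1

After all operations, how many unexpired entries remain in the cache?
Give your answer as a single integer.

Answer: 1

Derivation:
Op 1: insert a.com -> 10.0.0.6 (expiry=0+1=1). clock=0
Op 2: tick 1 -> clock=1. purged={a.com}
Op 3: insert a.com -> 10.0.0.4 (expiry=1+2=3). clock=1
Op 4: insert b.com -> 10.0.0.2 (expiry=1+1=2). clock=1
Op 5: insert b.com -> 10.0.0.6 (expiry=1+3=4). clock=1
Op 6: insert b.com -> 10.0.0.3 (expiry=1+1=2). clock=1
Op 7: insert b.com -> 10.0.0.2 (expiry=1+3=4). clock=1
Op 8: insert b.com -> 10.0.0.2 (expiry=1+2=3). clock=1
Op 9: tick 2 -> clock=3. purged={a.com,b.com}
Op 10: insert a.com -> 10.0.0.4 (expiry=3+2=5). clock=3
Op 11: insert b.com -> 10.0.0.6 (expiry=3+4=7). clock=3
Op 12: tick 1 -> clock=4.
Op 13: tick 1 -> clock=5. purged={a.com}
Op 14: tick 2 -> clock=7. purged={b.com}
Op 15: insert b.com -> 10.0.0.2 (expiry=7+3=10). clock=7
Op 16: tick 1 -> clock=8.
Final cache (unexpired): {b.com} -> size=1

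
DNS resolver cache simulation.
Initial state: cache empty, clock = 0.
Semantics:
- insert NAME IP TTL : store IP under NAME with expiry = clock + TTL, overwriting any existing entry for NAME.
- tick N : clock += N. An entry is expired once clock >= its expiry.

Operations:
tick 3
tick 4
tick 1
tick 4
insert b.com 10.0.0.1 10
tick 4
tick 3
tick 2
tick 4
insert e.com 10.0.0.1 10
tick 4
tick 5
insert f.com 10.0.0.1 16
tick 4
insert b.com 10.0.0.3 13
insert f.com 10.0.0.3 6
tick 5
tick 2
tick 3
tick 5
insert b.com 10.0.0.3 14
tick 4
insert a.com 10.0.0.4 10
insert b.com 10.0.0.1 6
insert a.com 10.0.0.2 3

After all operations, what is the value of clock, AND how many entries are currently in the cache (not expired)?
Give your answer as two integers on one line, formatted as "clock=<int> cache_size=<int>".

Answer: clock=57 cache_size=2

Derivation:
Op 1: tick 3 -> clock=3.
Op 2: tick 4 -> clock=7.
Op 3: tick 1 -> clock=8.
Op 4: tick 4 -> clock=12.
Op 5: insert b.com -> 10.0.0.1 (expiry=12+10=22). clock=12
Op 6: tick 4 -> clock=16.
Op 7: tick 3 -> clock=19.
Op 8: tick 2 -> clock=21.
Op 9: tick 4 -> clock=25. purged={b.com}
Op 10: insert e.com -> 10.0.0.1 (expiry=25+10=35). clock=25
Op 11: tick 4 -> clock=29.
Op 12: tick 5 -> clock=34.
Op 13: insert f.com -> 10.0.0.1 (expiry=34+16=50). clock=34
Op 14: tick 4 -> clock=38. purged={e.com}
Op 15: insert b.com -> 10.0.0.3 (expiry=38+13=51). clock=38
Op 16: insert f.com -> 10.0.0.3 (expiry=38+6=44). clock=38
Op 17: tick 5 -> clock=43.
Op 18: tick 2 -> clock=45. purged={f.com}
Op 19: tick 3 -> clock=48.
Op 20: tick 5 -> clock=53. purged={b.com}
Op 21: insert b.com -> 10.0.0.3 (expiry=53+14=67). clock=53
Op 22: tick 4 -> clock=57.
Op 23: insert a.com -> 10.0.0.4 (expiry=57+10=67). clock=57
Op 24: insert b.com -> 10.0.0.1 (expiry=57+6=63). clock=57
Op 25: insert a.com -> 10.0.0.2 (expiry=57+3=60). clock=57
Final clock = 57
Final cache (unexpired): {a.com,b.com} -> size=2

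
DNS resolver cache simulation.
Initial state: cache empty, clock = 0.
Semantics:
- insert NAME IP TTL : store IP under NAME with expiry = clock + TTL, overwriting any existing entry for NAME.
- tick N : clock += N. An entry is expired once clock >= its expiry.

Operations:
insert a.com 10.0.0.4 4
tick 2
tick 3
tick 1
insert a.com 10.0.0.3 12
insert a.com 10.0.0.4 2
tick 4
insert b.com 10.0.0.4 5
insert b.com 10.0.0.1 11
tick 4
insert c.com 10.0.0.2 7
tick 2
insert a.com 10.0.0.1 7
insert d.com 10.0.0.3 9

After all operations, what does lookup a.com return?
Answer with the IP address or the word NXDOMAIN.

Op 1: insert a.com -> 10.0.0.4 (expiry=0+4=4). clock=0
Op 2: tick 2 -> clock=2.
Op 3: tick 3 -> clock=5. purged={a.com}
Op 4: tick 1 -> clock=6.
Op 5: insert a.com -> 10.0.0.3 (expiry=6+12=18). clock=6
Op 6: insert a.com -> 10.0.0.4 (expiry=6+2=8). clock=6
Op 7: tick 4 -> clock=10. purged={a.com}
Op 8: insert b.com -> 10.0.0.4 (expiry=10+5=15). clock=10
Op 9: insert b.com -> 10.0.0.1 (expiry=10+11=21). clock=10
Op 10: tick 4 -> clock=14.
Op 11: insert c.com -> 10.0.0.2 (expiry=14+7=21). clock=14
Op 12: tick 2 -> clock=16.
Op 13: insert a.com -> 10.0.0.1 (expiry=16+7=23). clock=16
Op 14: insert d.com -> 10.0.0.3 (expiry=16+9=25). clock=16
lookup a.com: present, ip=10.0.0.1 expiry=23 > clock=16

Answer: 10.0.0.1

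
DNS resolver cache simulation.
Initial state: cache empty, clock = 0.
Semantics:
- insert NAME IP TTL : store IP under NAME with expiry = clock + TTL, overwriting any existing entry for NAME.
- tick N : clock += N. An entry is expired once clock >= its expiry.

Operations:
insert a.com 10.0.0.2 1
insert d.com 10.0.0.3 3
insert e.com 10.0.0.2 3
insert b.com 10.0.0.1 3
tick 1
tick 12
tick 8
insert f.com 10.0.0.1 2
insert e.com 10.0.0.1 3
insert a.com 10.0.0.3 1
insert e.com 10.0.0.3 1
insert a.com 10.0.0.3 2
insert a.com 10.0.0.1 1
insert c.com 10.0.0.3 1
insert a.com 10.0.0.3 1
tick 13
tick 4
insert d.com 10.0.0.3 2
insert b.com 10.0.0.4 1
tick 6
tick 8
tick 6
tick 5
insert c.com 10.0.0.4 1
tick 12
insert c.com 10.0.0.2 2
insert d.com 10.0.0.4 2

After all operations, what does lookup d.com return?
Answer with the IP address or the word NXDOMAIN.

Op 1: insert a.com -> 10.0.0.2 (expiry=0+1=1). clock=0
Op 2: insert d.com -> 10.0.0.3 (expiry=0+3=3). clock=0
Op 3: insert e.com -> 10.0.0.2 (expiry=0+3=3). clock=0
Op 4: insert b.com -> 10.0.0.1 (expiry=0+3=3). clock=0
Op 5: tick 1 -> clock=1. purged={a.com}
Op 6: tick 12 -> clock=13. purged={b.com,d.com,e.com}
Op 7: tick 8 -> clock=21.
Op 8: insert f.com -> 10.0.0.1 (expiry=21+2=23). clock=21
Op 9: insert e.com -> 10.0.0.1 (expiry=21+3=24). clock=21
Op 10: insert a.com -> 10.0.0.3 (expiry=21+1=22). clock=21
Op 11: insert e.com -> 10.0.0.3 (expiry=21+1=22). clock=21
Op 12: insert a.com -> 10.0.0.3 (expiry=21+2=23). clock=21
Op 13: insert a.com -> 10.0.0.1 (expiry=21+1=22). clock=21
Op 14: insert c.com -> 10.0.0.3 (expiry=21+1=22). clock=21
Op 15: insert a.com -> 10.0.0.3 (expiry=21+1=22). clock=21
Op 16: tick 13 -> clock=34. purged={a.com,c.com,e.com,f.com}
Op 17: tick 4 -> clock=38.
Op 18: insert d.com -> 10.0.0.3 (expiry=38+2=40). clock=38
Op 19: insert b.com -> 10.0.0.4 (expiry=38+1=39). clock=38
Op 20: tick 6 -> clock=44. purged={b.com,d.com}
Op 21: tick 8 -> clock=52.
Op 22: tick 6 -> clock=58.
Op 23: tick 5 -> clock=63.
Op 24: insert c.com -> 10.0.0.4 (expiry=63+1=64). clock=63
Op 25: tick 12 -> clock=75. purged={c.com}
Op 26: insert c.com -> 10.0.0.2 (expiry=75+2=77). clock=75
Op 27: insert d.com -> 10.0.0.4 (expiry=75+2=77). clock=75
lookup d.com: present, ip=10.0.0.4 expiry=77 > clock=75

Answer: 10.0.0.4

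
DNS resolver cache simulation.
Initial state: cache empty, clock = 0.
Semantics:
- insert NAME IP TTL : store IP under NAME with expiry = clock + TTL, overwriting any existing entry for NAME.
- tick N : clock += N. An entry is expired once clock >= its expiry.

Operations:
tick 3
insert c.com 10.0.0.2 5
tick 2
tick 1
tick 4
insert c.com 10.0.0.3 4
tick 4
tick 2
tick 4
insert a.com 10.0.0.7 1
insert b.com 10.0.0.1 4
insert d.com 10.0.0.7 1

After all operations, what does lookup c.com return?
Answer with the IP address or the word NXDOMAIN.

Answer: NXDOMAIN

Derivation:
Op 1: tick 3 -> clock=3.
Op 2: insert c.com -> 10.0.0.2 (expiry=3+5=8). clock=3
Op 3: tick 2 -> clock=5.
Op 4: tick 1 -> clock=6.
Op 5: tick 4 -> clock=10. purged={c.com}
Op 6: insert c.com -> 10.0.0.3 (expiry=10+4=14). clock=10
Op 7: tick 4 -> clock=14. purged={c.com}
Op 8: tick 2 -> clock=16.
Op 9: tick 4 -> clock=20.
Op 10: insert a.com -> 10.0.0.7 (expiry=20+1=21). clock=20
Op 11: insert b.com -> 10.0.0.1 (expiry=20+4=24). clock=20
Op 12: insert d.com -> 10.0.0.7 (expiry=20+1=21). clock=20
lookup c.com: not in cache (expired or never inserted)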